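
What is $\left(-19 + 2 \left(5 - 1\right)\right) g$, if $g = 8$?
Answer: $-88$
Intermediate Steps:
$\left(-19 + 2 \left(5 - 1\right)\right) g = \left(-19 + 2 \left(5 - 1\right)\right) 8 = \left(-19 + 2 \cdot 4\right) 8 = \left(-19 + 8\right) 8 = \left(-11\right) 8 = -88$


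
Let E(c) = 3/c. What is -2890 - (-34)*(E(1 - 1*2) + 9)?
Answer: -2686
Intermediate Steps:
-2890 - (-34)*(E(1 - 1*2) + 9) = -2890 - (-34)*(3/(1 - 1*2) + 9) = -2890 - (-34)*(3/(1 - 2) + 9) = -2890 - (-34)*(3/(-1) + 9) = -2890 - (-34)*(3*(-1) + 9) = -2890 - (-34)*(-3 + 9) = -2890 - (-34)*6 = -2890 - 1*(-204) = -2890 + 204 = -2686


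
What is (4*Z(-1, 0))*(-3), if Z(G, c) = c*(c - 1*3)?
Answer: 0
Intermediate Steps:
Z(G, c) = c*(-3 + c) (Z(G, c) = c*(c - 3) = c*(-3 + c))
(4*Z(-1, 0))*(-3) = (4*(0*(-3 + 0)))*(-3) = (4*(0*(-3)))*(-3) = (4*0)*(-3) = 0*(-3) = 0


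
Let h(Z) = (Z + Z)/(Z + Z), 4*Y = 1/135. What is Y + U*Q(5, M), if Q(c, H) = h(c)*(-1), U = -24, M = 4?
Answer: 12961/540 ≈ 24.002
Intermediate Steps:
Y = 1/540 (Y = (1/4)/135 = (1/4)*(1/135) = 1/540 ≈ 0.0018519)
h(Z) = 1 (h(Z) = (2*Z)/((2*Z)) = (2*Z)*(1/(2*Z)) = 1)
Q(c, H) = -1 (Q(c, H) = 1*(-1) = -1)
Y + U*Q(5, M) = 1/540 - 24*(-1) = 1/540 + 24 = 12961/540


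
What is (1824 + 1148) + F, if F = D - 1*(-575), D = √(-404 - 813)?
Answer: 3547 + I*√1217 ≈ 3547.0 + 34.885*I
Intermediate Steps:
D = I*√1217 (D = √(-1217) = I*√1217 ≈ 34.885*I)
F = 575 + I*√1217 (F = I*√1217 - 1*(-575) = I*√1217 + 575 = 575 + I*√1217 ≈ 575.0 + 34.885*I)
(1824 + 1148) + F = (1824 + 1148) + (575 + I*√1217) = 2972 + (575 + I*√1217) = 3547 + I*√1217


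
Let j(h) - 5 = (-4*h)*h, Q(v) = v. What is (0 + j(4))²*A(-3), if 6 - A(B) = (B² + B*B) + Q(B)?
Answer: -31329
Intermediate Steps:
j(h) = 5 - 4*h² (j(h) = 5 + (-4*h)*h = 5 - 4*h²)
A(B) = 6 - B - 2*B² (A(B) = 6 - ((B² + B*B) + B) = 6 - ((B² + B²) + B) = 6 - (2*B² + B) = 6 - (B + 2*B²) = 6 + (-B - 2*B²) = 6 - B - 2*B²)
(0 + j(4))²*A(-3) = (0 + (5 - 4*4²))²*(6 - 1*(-3) - 2*(-3)²) = (0 + (5 - 4*16))²*(6 + 3 - 2*9) = (0 + (5 - 64))²*(6 + 3 - 18) = (0 - 59)²*(-9) = (-59)²*(-9) = 3481*(-9) = -31329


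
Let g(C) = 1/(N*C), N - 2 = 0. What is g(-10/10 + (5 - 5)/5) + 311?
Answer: 621/2 ≈ 310.50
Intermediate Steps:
N = 2 (N = 2 + 0 = 2)
g(C) = 1/(2*C)
g(-10/10 + (5 - 5)/5) + 311 = 1/(2*(-10/10 + (5 - 5)/5)) + 311 = 1/(2*(-10*1/10 + 0*(1/5))) + 311 = 1/(2*(-1 + 0)) + 311 = (1/2)/(-1) + 311 = (1/2)*(-1) + 311 = -1/2 + 311 = 621/2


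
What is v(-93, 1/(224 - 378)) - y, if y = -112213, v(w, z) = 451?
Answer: 112664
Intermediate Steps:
v(-93, 1/(224 - 378)) - y = 451 - 1*(-112213) = 451 + 112213 = 112664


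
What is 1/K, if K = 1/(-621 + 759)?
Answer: 138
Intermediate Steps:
K = 1/138 ≈ 0.0072464
1/K = 1/(1/138) = 138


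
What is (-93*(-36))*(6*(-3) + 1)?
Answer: -56916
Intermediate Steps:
(-93*(-36))*(6*(-3) + 1) = 3348*(-18 + 1) = 3348*(-17) = -56916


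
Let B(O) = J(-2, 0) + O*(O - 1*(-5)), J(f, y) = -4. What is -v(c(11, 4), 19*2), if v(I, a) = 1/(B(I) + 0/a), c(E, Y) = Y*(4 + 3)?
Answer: -1/920 ≈ -0.0010870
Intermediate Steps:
c(E, Y) = 7*Y (c(E, Y) = Y*7 = 7*Y)
B(O) = -4 + O*(5 + O) (B(O) = -4 + O*(O - 1*(-5)) = -4 + O*(O + 5) = -4 + O*(5 + O))
v(I, a) = 1/(-4 + I**2 + 5*I) (v(I, a) = 1/((-4 + I**2 + 5*I) + 0/a) = 1/((-4 + I**2 + 5*I) + 0) = 1/(-4 + I**2 + 5*I))
-v(c(11, 4), 19*2) = -1/(-4 + (7*4)**2 + 5*(7*4)) = -1/(-4 + 28**2 + 5*28) = -1/(-4 + 784 + 140) = -1/920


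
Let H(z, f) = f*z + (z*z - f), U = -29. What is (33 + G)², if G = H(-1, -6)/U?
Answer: 891136/841 ≈ 1059.6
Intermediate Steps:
H(z, f) = z² - f + f*z (H(z, f) = f*z + (z² - f) = z² - f + f*z)
G = -13/29 (G = ((-1)² - 1*(-6) - 6*(-1))/(-29) = (1 + 6 + 6)*(-1/29) = 13*(-1/29) = -13/29 ≈ -0.44828)
(33 + G)² = (33 - 13/29)² = (944/29)² = 891136/841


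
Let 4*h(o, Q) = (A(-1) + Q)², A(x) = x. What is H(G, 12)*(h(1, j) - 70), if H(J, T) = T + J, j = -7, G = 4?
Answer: -864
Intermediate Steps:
h(o, Q) = (-1 + Q)²/4
H(J, T) = J + T
H(G, 12)*(h(1, j) - 70) = (4 + 12)*((-1 - 7)²/4 - 70) = 16*((¼)*(-8)² - 70) = 16*((¼)*64 - 70) = 16*(16 - 70) = 16*(-54) = -864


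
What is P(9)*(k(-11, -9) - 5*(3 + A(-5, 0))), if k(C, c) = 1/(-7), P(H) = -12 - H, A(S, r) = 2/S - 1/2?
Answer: 447/2 ≈ 223.50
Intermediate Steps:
A(S, r) = -½ + 2/S (A(S, r) = 2/S - 1*½ = 2/S - ½ = -½ + 2/S)
k(C, c) = -⅐
P(9)*(k(-11, -9) - 5*(3 + A(-5, 0))) = (-12 - 1*9)*(-⅐ - 5*(3 + (½)*(4 - 1*(-5))/(-5))) = (-12 - 9)*(-⅐ - 5*(3 + (½)*(-⅕)*(4 + 5))) = -21*(-⅐ - 5*(3 + (½)*(-⅕)*9)) = -21*(-⅐ - 5*(3 - 9/10)) = -21*(-⅐ - 5*21/10) = -21*(-⅐ - 21/2) = -21*(-149/14) = 447/2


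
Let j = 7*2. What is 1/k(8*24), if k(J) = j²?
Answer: 1/196 ≈ 0.0051020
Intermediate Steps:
j = 14
k(J) = 196 (k(J) = 14² = 196)
1/k(8*24) = 1/196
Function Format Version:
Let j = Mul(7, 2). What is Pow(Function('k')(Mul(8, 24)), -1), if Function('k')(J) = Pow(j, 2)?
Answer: Rational(1, 196) ≈ 0.0051020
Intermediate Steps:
j = 14
Function('k')(J) = 196 (Function('k')(J) = Pow(14, 2) = 196)
Pow(Function('k')(Mul(8, 24)), -1) = Pow(196, -1) = Rational(1, 196)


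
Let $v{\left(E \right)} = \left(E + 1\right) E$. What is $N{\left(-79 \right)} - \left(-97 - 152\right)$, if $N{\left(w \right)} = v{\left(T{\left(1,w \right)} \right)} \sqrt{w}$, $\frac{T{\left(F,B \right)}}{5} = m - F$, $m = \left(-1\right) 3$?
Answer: $249 + 380 i \sqrt{79} \approx 249.0 + 3377.5 i$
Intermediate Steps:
$m = -3$
$T{\left(F,B \right)} = -15 - 5 F$ ($T{\left(F,B \right)} = 5 \left(-3 - F\right) = -15 - 5 F$)
$v{\left(E \right)} = E \left(1 + E\right)$ ($v{\left(E \right)} = \left(1 + E\right) E = E \left(1 + E\right)$)
$N{\left(w \right)} = 380 \sqrt{w}$ ($N{\left(w \right)} = \left(-15 - 5\right) \left(1 - 20\right) \sqrt{w} = - 20 \left(1 - 20\right) \sqrt{w} = \left(-20\right) \left(-19\right) \sqrt{w} = 380 \sqrt{w}$)
$N{\left(-79 \right)} - \left(-97 - 152\right) = 380 \sqrt{-79} - \left(-97 - 152\right) = 380 i \sqrt{79} - \left(-97 - 152\right) = 380 i \sqrt{79} - -249 = 380 i \sqrt{79} + 249 = 249 + 380 i \sqrt{79}$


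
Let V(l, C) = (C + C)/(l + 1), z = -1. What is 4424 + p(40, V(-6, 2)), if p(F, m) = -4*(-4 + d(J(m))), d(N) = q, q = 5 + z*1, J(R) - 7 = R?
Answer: 4424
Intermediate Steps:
J(R) = 7 + R
V(l, C) = 2*C/(1 + l) (V(l, C) = (2*C)/(1 + l) = 2*C/(1 + l))
q = 4 (q = 5 - 1*1 = 5 - 1 = 4)
d(N) = 4
p(F, m) = 0 (p(F, m) = -4*(-4 + 4) = -4*0 = 0)
4424 + p(40, V(-6, 2)) = 4424 + 0 = 4424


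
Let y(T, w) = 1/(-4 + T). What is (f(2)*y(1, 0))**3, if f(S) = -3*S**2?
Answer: 64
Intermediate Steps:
(f(2)*y(1, 0))**3 = ((-3*2**2)/(-4 + 1))**3 = (-3*4/(-3))**3 = (-12*(-1/3))**3 = 4**3 = 64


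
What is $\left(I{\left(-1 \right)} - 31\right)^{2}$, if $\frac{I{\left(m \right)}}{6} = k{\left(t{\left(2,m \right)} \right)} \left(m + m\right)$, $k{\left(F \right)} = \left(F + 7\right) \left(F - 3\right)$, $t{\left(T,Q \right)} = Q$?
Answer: $66049$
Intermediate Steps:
$k{\left(F \right)} = \left(-3 + F\right) \left(7 + F\right)$ ($k{\left(F \right)} = \left(7 + F\right) \left(-3 + F\right) = \left(-3 + F\right) \left(7 + F\right)$)
$I{\left(m \right)} = 12 m \left(-21 + m^{2} + 4 m\right)$ ($I{\left(m \right)} = 6 \left(-21 + m^{2} + 4 m\right) \left(m + m\right) = 6 \left(-21 + m^{2} + 4 m\right) 2 m = 6 \cdot 2 m \left(-21 + m^{2} + 4 m\right) = 12 m \left(-21 + m^{2} + 4 m\right)$)
$\left(I{\left(-1 \right)} - 31\right)^{2} = \left(12 \left(-1\right) \left(-21 + \left(-1\right)^{2} + 4 \left(-1\right)\right) - 31\right)^{2} = \left(12 \left(-1\right) \left(-21 + 1 - 4\right) - 31\right)^{2} = \left(12 \left(-1\right) \left(-24\right) - 31\right)^{2} = \left(288 - 31\right)^{2} = 257^{2} = 66049$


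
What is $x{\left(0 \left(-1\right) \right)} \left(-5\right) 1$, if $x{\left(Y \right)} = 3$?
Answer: $-15$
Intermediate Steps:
$x{\left(0 \left(-1\right) \right)} \left(-5\right) 1 = 3 \left(-5\right) 1 = \left(-15\right) 1 = -15$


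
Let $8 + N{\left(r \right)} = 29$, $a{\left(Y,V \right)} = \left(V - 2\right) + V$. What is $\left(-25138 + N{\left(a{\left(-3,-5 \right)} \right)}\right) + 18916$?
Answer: $-6201$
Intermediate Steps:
$a{\left(Y,V \right)} = -2 + 2 V$ ($a{\left(Y,V \right)} = \left(-2 + V\right) + V = -2 + 2 V$)
$N{\left(r \right)} = 21$ ($N{\left(r \right)} = -8 + 29 = 21$)
$\left(-25138 + N{\left(a{\left(-3,-5 \right)} \right)}\right) + 18916 = \left(-25138 + 21\right) + 18916 = -25117 + 18916 = -6201$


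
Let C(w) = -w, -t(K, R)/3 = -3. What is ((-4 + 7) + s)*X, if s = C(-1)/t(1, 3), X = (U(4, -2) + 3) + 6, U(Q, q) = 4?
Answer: 364/9 ≈ 40.444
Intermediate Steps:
t(K, R) = 9 (t(K, R) = -3*(-3) = 9)
X = 13 (X = (4 + 3) + 6 = 7 + 6 = 13)
s = ⅑ (s = -1*(-1)/9 = 1*(⅑) = ⅑ ≈ 0.11111)
((-4 + 7) + s)*X = ((-4 + 7) + ⅑)*13 = (3 + ⅑)*13 = (28/9)*13 = 364/9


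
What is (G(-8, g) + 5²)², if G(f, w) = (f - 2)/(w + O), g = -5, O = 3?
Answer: 900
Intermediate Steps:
G(f, w) = (-2 + f)/(3 + w) (G(f, w) = (f - 2)/(w + 3) = (-2 + f)/(3 + w))
(G(-8, g) + 5²)² = ((-2 - 8)/(3 - 5) + 5²)² = (-10/(-2) + 25)² = (-½*(-10) + 25)² = (5 + 25)² = 30² = 900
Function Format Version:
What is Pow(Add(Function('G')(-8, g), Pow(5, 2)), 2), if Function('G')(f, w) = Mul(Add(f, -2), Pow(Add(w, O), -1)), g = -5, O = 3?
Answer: 900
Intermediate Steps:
Function('G')(f, w) = Mul(Pow(Add(3, w), -1), Add(-2, f)) (Function('G')(f, w) = Mul(Add(f, -2), Pow(Add(w, 3), -1)) = Mul(Add(-2, f), Pow(Add(3, w), -1)) = Mul(Pow(Add(3, w), -1), Add(-2, f)))
Pow(Add(Function('G')(-8, g), Pow(5, 2)), 2) = Pow(Add(Mul(Pow(Add(3, -5), -1), Add(-2, -8)), Pow(5, 2)), 2) = Pow(Add(Mul(Pow(-2, -1), -10), 25), 2) = Pow(Add(Mul(Rational(-1, 2), -10), 25), 2) = Pow(Add(5, 25), 2) = Pow(30, 2) = 900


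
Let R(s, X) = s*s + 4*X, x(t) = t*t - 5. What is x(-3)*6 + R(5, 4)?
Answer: 65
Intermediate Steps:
x(t) = -5 + t**2 (x(t) = t**2 - 5 = -5 + t**2)
R(s, X) = s**2 + 4*X
x(-3)*6 + R(5, 4) = (-5 + (-3)**2)*6 + (5**2 + 4*4) = (-5 + 9)*6 + (25 + 16) = 4*6 + 41 = 24 + 41 = 65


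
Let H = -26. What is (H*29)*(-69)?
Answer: 52026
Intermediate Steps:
(H*29)*(-69) = -26*29*(-69) = -754*(-69) = 52026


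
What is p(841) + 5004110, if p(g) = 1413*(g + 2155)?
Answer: 9237458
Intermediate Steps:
p(g) = 3045015 + 1413*g (p(g) = 1413*(2155 + g) = 3045015 + 1413*g)
p(841) + 5004110 = (3045015 + 1413*841) + 5004110 = (3045015 + 1188333) + 5004110 = 4233348 + 5004110 = 9237458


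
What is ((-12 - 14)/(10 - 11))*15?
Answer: 390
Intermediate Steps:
((-12 - 14)/(10 - 11))*15 = -26/(-1)*15 = -26*(-1)*15 = 26*15 = 390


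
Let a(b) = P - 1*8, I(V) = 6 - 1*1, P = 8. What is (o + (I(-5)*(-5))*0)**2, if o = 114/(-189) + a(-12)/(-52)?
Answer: 1444/3969 ≈ 0.36382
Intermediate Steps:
I(V) = 5 (I(V) = 6 - 1 = 5)
a(b) = 0 (a(b) = 8 - 1*8 = 8 - 8 = 0)
o = -38/63 (o = 114/(-189) + 0/(-52) = 114*(-1/189) + 0*(-1/52) = -38/63 + 0 = -38/63 ≈ -0.60317)
(o + (I(-5)*(-5))*0)**2 = (-38/63 + (5*(-5))*0)**2 = (-38/63 - 25*0)**2 = (-38/63 + 0)**2 = (-38/63)**2 = 1444/3969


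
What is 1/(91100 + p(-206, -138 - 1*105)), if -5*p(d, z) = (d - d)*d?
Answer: 1/91100 ≈ 1.0977e-5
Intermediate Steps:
p(d, z) = 0 (p(d, z) = -(d - d)*d/5 = -0*d = -⅕*0 = 0)
1/(91100 + p(-206, -138 - 1*105)) = 1/(91100 + 0) = 1/91100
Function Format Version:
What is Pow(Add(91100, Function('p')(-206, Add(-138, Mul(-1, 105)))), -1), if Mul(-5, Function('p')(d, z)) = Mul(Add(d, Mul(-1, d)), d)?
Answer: Rational(1, 91100) ≈ 1.0977e-5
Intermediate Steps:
Function('p')(d, z) = 0 (Function('p')(d, z) = Mul(Rational(-1, 5), Mul(Add(d, Mul(-1, d)), d)) = Mul(Rational(-1, 5), Mul(0, d)) = Mul(Rational(-1, 5), 0) = 0)
Pow(Add(91100, Function('p')(-206, Add(-138, Mul(-1, 105)))), -1) = Pow(Add(91100, 0), -1) = Pow(91100, -1) = Rational(1, 91100)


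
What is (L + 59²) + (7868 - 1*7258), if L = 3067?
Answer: 7158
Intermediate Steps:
(L + 59²) + (7868 - 1*7258) = (3067 + 59²) + (7868 - 1*7258) = (3067 + 3481) + (7868 - 7258) = 6548 + 610 = 7158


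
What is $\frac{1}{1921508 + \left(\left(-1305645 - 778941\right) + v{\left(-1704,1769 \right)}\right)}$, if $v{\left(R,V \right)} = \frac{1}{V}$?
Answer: $- \frac{1769}{288484981} \approx -6.132 \cdot 10^{-6}$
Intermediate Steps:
$\frac{1}{1921508 + \left(\left(-1305645 - 778941\right) + v{\left(-1704,1769 \right)}\right)} = \frac{1}{1921508 + \left(\left(-1305645 - 778941\right) + \frac{1}{1769}\right)} = \frac{1}{1921508 + \left(-2084586 + \frac{1}{1769}\right)} = \frac{1}{1921508 - \frac{3687632633}{1769}} = \frac{1}{- \frac{288484981}{1769}} = - \frac{1769}{288484981}$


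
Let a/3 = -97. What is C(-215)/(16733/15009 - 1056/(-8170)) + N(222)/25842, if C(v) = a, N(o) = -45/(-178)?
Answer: -27356570940904725/116958067865644 ≈ -233.90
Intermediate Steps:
N(o) = 45/178 (N(o) = -45*(-1/178) = 45/178)
a = -291 (a = 3*(-97) = -291)
C(v) = -291
C(-215)/(16733/15009 - 1056/(-8170)) + N(222)/25842 = -291/(16733/15009 - 1056/(-8170)) + (45/178)/25842 = -291/(16733*(1/15009) - 1056*(-1/8170)) + (45/178)*(1/25842) = -291/(16733/15009 + 528/4085) + 15/1533292 = -291/76279057/61311765 + 15/1533292 = -291*61311765/76279057 + 15/1533292 = -17841723615/76279057 + 15/1533292 = -27356570940904725/116958067865644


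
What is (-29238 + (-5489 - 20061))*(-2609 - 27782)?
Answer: 1665062108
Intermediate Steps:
(-29238 + (-5489 - 20061))*(-2609 - 27782) = (-29238 - 25550)*(-30391) = -54788*(-30391) = 1665062108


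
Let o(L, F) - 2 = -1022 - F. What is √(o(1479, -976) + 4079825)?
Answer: 3*√453309 ≈ 2019.8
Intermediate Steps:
o(L, F) = -1020 - F (o(L, F) = 2 + (-1022 - F) = -1020 - F)
√(o(1479, -976) + 4079825) = √((-1020 - 1*(-976)) + 4079825) = √((-1020 + 976) + 4079825) = √(-44 + 4079825) = √4079781 = 3*√453309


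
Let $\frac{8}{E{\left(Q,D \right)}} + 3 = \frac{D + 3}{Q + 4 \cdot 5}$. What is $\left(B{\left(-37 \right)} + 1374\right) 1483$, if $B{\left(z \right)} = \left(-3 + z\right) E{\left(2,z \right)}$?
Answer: $\frac{10710226}{5} \approx 2.142 \cdot 10^{6}$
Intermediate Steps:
$E{\left(Q,D \right)} = \frac{8}{-3 + \frac{3 + D}{20 + Q}}$ ($E{\left(Q,D \right)} = \frac{8}{-3 + \frac{D + 3}{Q + 4 \cdot 5}} = \frac{8}{-3 + \frac{3 + D}{Q + 20}} = \frac{8}{-3 + \frac{3 + D}{20 + Q}}$)
$B{\left(z \right)} = \frac{176 \left(-3 + z\right)}{-63 + z}$ ($B{\left(z \right)} = \left(-3 + z\right) \frac{8 \left(20 + 2\right)}{-57 + z - 6} = \left(-3 + z\right) 8 \frac{1}{-57 + z - 6} \cdot 22 = \left(-3 + z\right) 8 \frac{1}{-63 + z} 22 = \left(-3 + z\right) \frac{176}{-63 + z} = \frac{176 \left(-3 + z\right)}{-63 + z}$)
$\left(B{\left(-37 \right)} + 1374\right) 1483 = \left(\frac{176 \left(-3 - 37\right)}{-63 - 37} + 1374\right) 1483 = \left(176 \frac{1}{-100} \left(-40\right) + 1374\right) 1483 = \left(176 \left(- \frac{1}{100}\right) \left(-40\right) + 1374\right) 1483 = \left(\frac{352}{5} + 1374\right) 1483 = \frac{7222}{5} \cdot 1483 = \frac{10710226}{5}$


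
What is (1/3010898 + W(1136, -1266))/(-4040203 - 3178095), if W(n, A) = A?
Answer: 3811796867/21733559011604 ≈ 0.00017539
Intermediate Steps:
(1/3010898 + W(1136, -1266))/(-4040203 - 3178095) = (1/3010898 - 1266)/(-4040203 - 3178095) = (1/3010898 - 1266)/(-7218298) = -3811796867/3010898*(-1/7218298) = 3811796867/21733559011604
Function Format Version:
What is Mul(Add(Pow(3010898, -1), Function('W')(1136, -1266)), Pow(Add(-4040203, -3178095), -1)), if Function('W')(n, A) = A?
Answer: Rational(3811796867, 21733559011604) ≈ 0.00017539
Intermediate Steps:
Mul(Add(Pow(3010898, -1), Function('W')(1136, -1266)), Pow(Add(-4040203, -3178095), -1)) = Mul(Add(Pow(3010898, -1), -1266), Pow(Add(-4040203, -3178095), -1)) = Mul(Add(Rational(1, 3010898), -1266), Pow(-7218298, -1)) = Mul(Rational(-3811796867, 3010898), Rational(-1, 7218298)) = Rational(3811796867, 21733559011604)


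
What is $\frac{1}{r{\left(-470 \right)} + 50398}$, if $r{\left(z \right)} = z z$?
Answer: $\frac{1}{271298} \approx 3.686 \cdot 10^{-6}$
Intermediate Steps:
$r{\left(z \right)} = z^{2}$
$\frac{1}{r{\left(-470 \right)} + 50398} = \frac{1}{\left(-470\right)^{2} + 50398} = \frac{1}{220900 + 50398} = \frac{1}{271298}$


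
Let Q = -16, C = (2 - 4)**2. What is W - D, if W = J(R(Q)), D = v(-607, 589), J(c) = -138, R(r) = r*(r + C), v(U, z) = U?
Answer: 469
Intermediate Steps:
C = 4 (C = (-2)**2 = 4)
R(r) = r*(4 + r) (R(r) = r*(r + 4) = r*(4 + r))
D = -607
W = -138
W - D = -138 - 1*(-607) = -138 + 607 = 469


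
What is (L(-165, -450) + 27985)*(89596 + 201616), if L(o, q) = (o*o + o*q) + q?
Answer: 37569260120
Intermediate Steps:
L(o, q) = q + o**2 + o*q (L(o, q) = (o**2 + o*q) + q = q + o**2 + o*q)
(L(-165, -450) + 27985)*(89596 + 201616) = ((-450 + (-165)**2 - 165*(-450)) + 27985)*(89596 + 201616) = ((-450 + 27225 + 74250) + 27985)*291212 = (101025 + 27985)*291212 = 129010*291212 = 37569260120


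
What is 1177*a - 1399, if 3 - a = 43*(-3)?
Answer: 153965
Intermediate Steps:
a = 132 (a = 3 - 43*(-3) = 3 - 1*(-129) = 3 + 129 = 132)
1177*a - 1399 = 1177*132 - 1399 = 155364 - 1399 = 153965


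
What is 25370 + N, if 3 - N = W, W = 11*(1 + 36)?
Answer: 24966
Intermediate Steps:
W = 407 (W = 11*37 = 407)
N = -404 (N = 3 - 1*407 = 3 - 407 = -404)
25370 + N = 25370 - 404 = 24966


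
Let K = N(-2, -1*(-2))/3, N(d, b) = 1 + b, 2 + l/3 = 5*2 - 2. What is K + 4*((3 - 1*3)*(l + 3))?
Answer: 1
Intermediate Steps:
l = 18 (l = -6 + 3*(5*2 - 2) = -6 + 3*(10 - 2) = -6 + 3*8 = -6 + 24 = 18)
K = 1 (K = (1 - 1*(-2))/3 = (1 + 2)*(⅓) = 3*(⅓) = 1)
K + 4*((3 - 1*3)*(l + 3)) = 1 + 4*((3 - 1*3)*(18 + 3)) = 1 + 4*((3 - 3)*21) = 1 + 4*(0*21) = 1 + 4*0 = 1 + 0 = 1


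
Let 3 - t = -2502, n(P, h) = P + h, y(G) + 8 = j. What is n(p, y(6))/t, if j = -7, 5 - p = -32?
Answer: 22/2505 ≈ 0.0087824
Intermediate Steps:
p = 37 (p = 5 - 1*(-32) = 5 + 32 = 37)
y(G) = -15 (y(G) = -8 - 7 = -15)
t = 2505 (t = 3 - 1*(-2502) = 3 + 2502 = 2505)
n(p, y(6))/t = (37 - 15)/2505 = 22*(1/2505) = 22/2505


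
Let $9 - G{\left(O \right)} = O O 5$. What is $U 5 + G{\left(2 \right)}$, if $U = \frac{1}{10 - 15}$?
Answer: $-12$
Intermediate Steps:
$G{\left(O \right)} = 9 - 5 O^{2}$ ($G{\left(O \right)} = 9 - O O 5 = 9 - O^{2} \cdot 5 = 9 - 5 O^{2}$)
$U = - \frac{1}{5}$ ($U = \frac{1}{-5} = - \frac{1}{5} \approx -0.2$)
$U 5 + G{\left(2 \right)} = \left(- \frac{1}{5}\right) 5 + \left(9 - 5 \cdot 2^{2}\right) = -1 + \left(9 - 20\right) = -1 - 11 = -12$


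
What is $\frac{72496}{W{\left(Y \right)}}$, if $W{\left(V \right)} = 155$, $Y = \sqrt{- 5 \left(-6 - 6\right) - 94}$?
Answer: $\frac{72496}{155} \approx 467.72$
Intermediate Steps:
$Y = i \sqrt{34}$ ($Y = \sqrt{\left(-5\right) \left(-12\right) - 94} = \sqrt{60 - 94} = \sqrt{-34} = i \sqrt{34} \approx 5.8309 i$)
$\frac{72496}{W{\left(Y \right)}} = \frac{72496}{155}$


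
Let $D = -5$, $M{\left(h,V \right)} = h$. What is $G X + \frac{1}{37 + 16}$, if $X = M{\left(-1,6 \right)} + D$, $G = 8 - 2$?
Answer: $- \frac{1907}{53} \approx -35.981$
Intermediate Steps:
$G = 6$ ($G = 8 - 2 = 6$)
$X = -6$ ($X = -1 - 5 = -6$)
$G X + \frac{1}{37 + 16} = 6 \left(-6\right) + \frac{1}{37 + 16} = -36 + \frac{1}{53} = - \frac{1907}{53}$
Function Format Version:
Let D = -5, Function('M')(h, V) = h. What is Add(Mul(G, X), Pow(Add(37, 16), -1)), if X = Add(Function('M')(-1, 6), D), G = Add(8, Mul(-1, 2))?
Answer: Rational(-1907, 53) ≈ -35.981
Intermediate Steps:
G = 6 (G = Add(8, -2) = 6)
X = -6 (X = Add(-1, -5) = -6)
Add(Mul(G, X), Pow(Add(37, 16), -1)) = Add(Mul(6, -6), Pow(Add(37, 16), -1)) = Add(-36, Pow(53, -1)) = Add(-36, Rational(1, 53)) = Rational(-1907, 53)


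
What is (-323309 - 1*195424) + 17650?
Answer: -501083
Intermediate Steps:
(-323309 - 1*195424) + 17650 = (-323309 - 195424) + 17650 = -518733 + 17650 = -501083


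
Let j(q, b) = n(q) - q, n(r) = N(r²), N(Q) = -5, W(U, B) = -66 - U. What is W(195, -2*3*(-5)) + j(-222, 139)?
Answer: -44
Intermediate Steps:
n(r) = -5
j(q, b) = -5 - q
W(195, -2*3*(-5)) + j(-222, 139) = (-66 - 1*195) + (-5 - 1*(-222)) = (-66 - 195) + (-5 + 222) = -261 + 217 = -44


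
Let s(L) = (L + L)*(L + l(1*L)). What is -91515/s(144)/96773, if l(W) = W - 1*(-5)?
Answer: -30505/2722030944 ≈ -1.1207e-5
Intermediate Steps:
l(W) = 5 + W (l(W) = W + 5 = 5 + W)
s(L) = 2*L*(5 + 2*L) (s(L) = (L + L)*(L + (5 + 1*L)) = (2*L)*(L + (5 + L)) = (2*L)*(5 + 2*L) = 2*L*(5 + 2*L))
-91515/s(144)/96773 = -91515*1/(288*(5 + 2*144))/96773 = -91515*1/(288*(5 + 288))*(1/96773) = -91515/(2*144*293)*(1/96773) = -91515/84384*(1/96773) = -91515*1/84384*(1/96773) = -30505/28128*1/96773 = -30505/2722030944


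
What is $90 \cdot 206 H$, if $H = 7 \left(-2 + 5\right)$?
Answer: $389340$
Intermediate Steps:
$H = 21$ ($H = 7 \cdot 3 = 21$)
$90 \cdot 206 H = 90 \cdot 206 \cdot 21 = 18540 \cdot 21 = 389340$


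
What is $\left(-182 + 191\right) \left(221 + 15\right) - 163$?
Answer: $1961$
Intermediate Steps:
$\left(-182 + 191\right) \left(221 + 15\right) - 163 = 9 \cdot 236 - 163 = 2124 - 163 = 1961$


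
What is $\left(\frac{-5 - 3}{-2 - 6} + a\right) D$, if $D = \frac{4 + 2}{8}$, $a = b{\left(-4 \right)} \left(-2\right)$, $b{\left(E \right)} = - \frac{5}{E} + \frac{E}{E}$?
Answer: $- \frac{21}{8} \approx -2.625$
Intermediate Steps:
$b{\left(E \right)} = 1 - \frac{5}{E}$ ($b{\left(E \right)} = - \frac{5}{E} + 1 = 1 - \frac{5}{E}$)
$a = - \frac{9}{2}$ ($a = \frac{-5 - 4}{-4} \left(-2\right) = \left(- \frac{1}{4}\right) \left(-9\right) \left(-2\right) = \frac{9}{4} \left(-2\right) = - \frac{9}{2} \approx -4.5$)
$D = \frac{3}{4}$ ($D = 6 \cdot \frac{1}{8} = \frac{3}{4} \approx 0.75$)
$\left(\frac{-5 - 3}{-2 - 6} + a\right) D = \left(\frac{-5 - 3}{-2 - 6} - \frac{9}{2}\right) \frac{3}{4} = \left(- \frac{8}{-8} - \frac{9}{2}\right) \frac{3}{4} = \left(\left(-8\right) \left(- \frac{1}{8}\right) - \frac{9}{2}\right) \frac{3}{4} = \left(1 - \frac{9}{2}\right) \frac{3}{4} = \left(- \frac{7}{2}\right) \frac{3}{4} = - \frac{21}{8}$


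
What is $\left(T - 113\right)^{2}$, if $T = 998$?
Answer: $783225$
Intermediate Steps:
$\left(T - 113\right)^{2} = \left(998 - 113\right)^{2} = 885^{2} = 783225$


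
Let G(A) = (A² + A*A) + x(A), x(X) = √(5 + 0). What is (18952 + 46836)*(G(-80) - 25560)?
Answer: -839454880 + 65788*√5 ≈ -8.3931e+8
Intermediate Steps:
x(X) = √5
G(A) = √5 + 2*A² (G(A) = (A² + A*A) + √5 = (A² + A²) + √5 = 2*A² + √5 = √5 + 2*A²)
(18952 + 46836)*(G(-80) - 25560) = (18952 + 46836)*((√5 + 2*(-80)²) - 25560) = 65788*((√5 + 2*6400) - 25560) = 65788*((√5 + 12800) - 25560) = 65788*((12800 + √5) - 25560) = 65788*(-12760 + √5) = -839454880 + 65788*√5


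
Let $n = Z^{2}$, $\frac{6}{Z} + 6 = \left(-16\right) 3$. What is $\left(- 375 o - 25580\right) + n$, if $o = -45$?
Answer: $- \frac{705104}{81} \approx -8705.0$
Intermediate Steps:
$Z = - \frac{1}{9}$ ($Z = \frac{6}{-6 - 48} = \frac{6}{-54} = 6 \left(- \frac{1}{54}\right) = - \frac{1}{9} \approx -0.11111$)
$n = \frac{1}{81}$ ($n = \left(- \frac{1}{9}\right)^{2} = \frac{1}{81} \approx 0.012346$)
$\left(- 375 o - 25580\right) + n = \left(\left(-375\right) \left(-45\right) - 25580\right) + \frac{1}{81} = \left(16875 - 25580\right) + \frac{1}{81} = -8705 + \frac{1}{81} = - \frac{705104}{81}$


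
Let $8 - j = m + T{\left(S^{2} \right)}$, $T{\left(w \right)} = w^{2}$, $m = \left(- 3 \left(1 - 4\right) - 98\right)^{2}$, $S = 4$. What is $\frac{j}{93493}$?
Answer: $- \frac{8169}{93493} \approx -0.087376$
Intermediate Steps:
$m = 7921$ ($m = \left(\left(-3\right) \left(-3\right) - 98\right)^{2} = \left(9 - 98\right)^{2} = \left(-89\right)^{2} = 7921$)
$j = -8169$ ($j = 8 - \left(7921 + \left(4^{2}\right)^{2}\right) = 8 - \left(7921 + 16^{2}\right) = 8 - \left(7921 + 256\right) = 8 - 8177 = -8169$)
$\frac{j}{93493} = - \frac{8169}{93493}$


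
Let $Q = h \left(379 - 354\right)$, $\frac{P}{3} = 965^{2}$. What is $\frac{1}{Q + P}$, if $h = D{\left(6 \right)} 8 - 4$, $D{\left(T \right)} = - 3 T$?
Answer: $\frac{1}{2789975} \approx 3.5843 \cdot 10^{-7}$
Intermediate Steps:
$h = -148$ ($h = \left(-3\right) 6 \cdot 8 - 4 = \left(-18\right) 8 - 4 = -144 - 4 = -148$)
$P = 2793675$ ($P = 3 \cdot 965^{2} = 3 \cdot 931225 = 2793675$)
$Q = -3700$ ($Q = - 148 \left(379 - 354\right) = \left(-148\right) 25 = -3700$)
$\frac{1}{Q + P} = \frac{1}{-3700 + 2793675} = \frac{1}{2789975}$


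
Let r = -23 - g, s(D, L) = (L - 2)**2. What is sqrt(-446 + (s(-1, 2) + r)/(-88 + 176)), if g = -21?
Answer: 5*I*sqrt(8635)/22 ≈ 21.119*I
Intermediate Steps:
s(D, L) = (-2 + L)**2
r = -2 (r = -23 - 1*(-21) = -23 + 21 = -2)
sqrt(-446 + (s(-1, 2) + r)/(-88 + 176)) = sqrt(-446 + ((-2 + 2)**2 - 2)/(-88 + 176)) = sqrt(-446 + (0**2 - 2)/88) = sqrt(-446 + (0 - 2)*(1/88)) = sqrt(-446 - 2*1/88) = sqrt(-446 - 1/44) = sqrt(-19625/44) = 5*I*sqrt(8635)/22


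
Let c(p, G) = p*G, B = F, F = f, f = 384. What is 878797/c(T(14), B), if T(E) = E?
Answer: 878797/5376 ≈ 163.47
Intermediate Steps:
F = 384
B = 384
c(p, G) = G*p
878797/c(T(14), B) = 878797/((384*14)) = 878797/5376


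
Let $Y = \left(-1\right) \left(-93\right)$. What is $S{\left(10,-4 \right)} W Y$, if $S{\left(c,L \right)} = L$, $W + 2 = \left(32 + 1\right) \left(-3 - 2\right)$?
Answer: $62124$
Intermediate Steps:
$W = -167$ ($W = -2 + \left(32 + 1\right) \left(-3 - 2\right) = -2 + 33 \left(-5\right) = -2 - 165 = -167$)
$Y = 93$
$S{\left(10,-4 \right)} W Y = \left(-4\right) \left(-167\right) 93 = 668 \cdot 93 = 62124$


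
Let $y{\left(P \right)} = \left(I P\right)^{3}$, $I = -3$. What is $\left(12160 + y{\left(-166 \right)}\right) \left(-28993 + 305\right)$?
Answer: $-3543488744576$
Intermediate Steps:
$y{\left(P \right)} = - 27 P^{3}$ ($y{\left(P \right)} = \left(- 3 P\right)^{3} = - 27 P^{3}$)
$\left(12160 + y{\left(-166 \right)}\right) \left(-28993 + 305\right) = \left(12160 - 27 \left(-166\right)^{3}\right) \left(-28993 + 305\right) = \left(12160 - -123505992\right) \left(-28688\right) = \left(12160 + 123505992\right) \left(-28688\right) = 123518152 \left(-28688\right) = -3543488744576$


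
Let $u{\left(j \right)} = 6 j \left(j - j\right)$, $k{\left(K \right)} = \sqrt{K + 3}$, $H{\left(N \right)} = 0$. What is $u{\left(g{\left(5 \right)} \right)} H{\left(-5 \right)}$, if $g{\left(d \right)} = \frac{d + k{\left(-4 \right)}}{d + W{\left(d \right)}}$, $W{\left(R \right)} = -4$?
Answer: $0$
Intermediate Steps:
$k{\left(K \right)} = \sqrt{3 + K}$
$g{\left(d \right)} = \frac{i + d}{-4 + d}$ ($g{\left(d \right)} = \frac{d + \sqrt{3 - 4}}{d - 4} = \frac{d + \sqrt{-1}}{-4 + d} = \frac{d + i}{-4 + d} = \frac{i + d}{-4 + d}$)
$u{\left(j \right)} = 0$ ($u{\left(j \right)} = 6 j 0 = 0$)
$u{\left(g{\left(5 \right)} \right)} H{\left(-5 \right)} = 0 \cdot 0 = 0$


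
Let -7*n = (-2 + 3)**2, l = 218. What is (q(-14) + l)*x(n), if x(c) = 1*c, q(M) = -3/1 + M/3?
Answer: -631/21 ≈ -30.048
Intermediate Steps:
q(M) = -3 + M/3 (q(M) = -3*1 + M*(1/3) = -3 + M/3)
n = -1/7 (n = -(-2 + 3)**2/7 = -1/7*1**2 = -1/7*1 = -1/7 ≈ -0.14286)
x(c) = c
(q(-14) + l)*x(n) = ((-3 + (1/3)*(-14)) + 218)*(-1/7) = ((-3 - 14/3) + 218)*(-1/7) = (-23/3 + 218)*(-1/7) = (631/3)*(-1/7) = -631/21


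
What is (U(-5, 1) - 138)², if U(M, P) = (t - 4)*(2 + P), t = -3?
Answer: 25281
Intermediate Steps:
U(M, P) = -14 - 7*P (U(M, P) = (-3 - 4)*(2 + P) = -7*(2 + P) = -14 - 7*P)
(U(-5, 1) - 138)² = ((-14 - 7*1) - 138)² = ((-14 - 7) - 138)² = (-21 - 138)² = (-159)² = 25281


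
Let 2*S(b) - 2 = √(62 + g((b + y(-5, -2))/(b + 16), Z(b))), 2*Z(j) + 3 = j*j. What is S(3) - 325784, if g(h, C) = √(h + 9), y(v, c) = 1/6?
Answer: -325783 + √(2232 + 6*√330)/12 ≈ -3.2578e+5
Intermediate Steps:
y(v, c) = ⅙
Z(j) = -3/2 + j²/2 (Z(j) = -3/2 + (j*j)/2 = -3/2 + j²/2)
g(h, C) = √(9 + h)
S(b) = 1 + √(62 + √(9 + (⅙ + b)/(16 + b)))/2 (S(b) = 1 + √(62 + √(9 + (b + ⅙)/(b + 16)))/2 = 1 + √(62 + √(9 + (⅙ + b)/(16 + b)))/2)
S(3) - 325784 = (1 + √(2232 + 6*√30*√((173 + 12*3)/(16 + 3)))/12) - 325784 = (1 + √(2232 + 6*√30*√((173 + 36)/19))/12) - 325784 = (1 + √(2232 + 6*√30*√((1/19)*209))/12) - 325784 = (1 + √(2232 + 6*√30*√11)/12) - 325784 = (1 + √(2232 + 6*√330)/12) - 325784 = -325783 + √(2232 + 6*√330)/12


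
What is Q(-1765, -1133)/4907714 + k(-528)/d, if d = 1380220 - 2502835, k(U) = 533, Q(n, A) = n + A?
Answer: -32248076/30271831605 ≈ -0.0010653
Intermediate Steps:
Q(n, A) = A + n
d = -1122615
Q(-1765, -1133)/4907714 + k(-528)/d = (-1133 - 1765)/4907714 + 533/(-1122615) = -2898*1/4907714 + 533*(-1/1122615) = -207/350551 - 41/86355 = -32248076/30271831605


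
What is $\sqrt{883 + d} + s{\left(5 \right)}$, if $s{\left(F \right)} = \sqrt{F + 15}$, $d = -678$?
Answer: $\sqrt{205} + 2 \sqrt{5} \approx 18.79$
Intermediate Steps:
$s{\left(F \right)} = \sqrt{15 + F}$
$\sqrt{883 + d} + s{\left(5 \right)} = \sqrt{883 - 678} + \sqrt{15 + 5} = \sqrt{205} + \sqrt{20} = \sqrt{205} + 2 \sqrt{5}$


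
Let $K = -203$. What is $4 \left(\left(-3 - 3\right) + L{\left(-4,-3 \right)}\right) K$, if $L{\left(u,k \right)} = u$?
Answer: $8120$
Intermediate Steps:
$4 \left(\left(-3 - 3\right) + L{\left(-4,-3 \right)}\right) K = 4 \left(\left(-3 - 3\right) - 4\right) \left(-203\right) = 4 \left(-6 - 4\right) \left(-203\right) = 4 \left(-10\right) \left(-203\right) = \left(-40\right) \left(-203\right) = 8120$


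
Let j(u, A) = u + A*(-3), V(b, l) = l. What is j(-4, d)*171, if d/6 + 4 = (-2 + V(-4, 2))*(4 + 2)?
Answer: 11628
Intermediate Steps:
d = -24 (d = -24 + 6*((-2 + 2)*(4 + 2)) = -24 + 6*(0*6) = -24 + 6*0 = -24 + 0 = -24)
j(u, A) = u - 3*A
j(-4, d)*171 = (-4 - 3*(-24))*171 = (-4 + 72)*171 = 68*171 = 11628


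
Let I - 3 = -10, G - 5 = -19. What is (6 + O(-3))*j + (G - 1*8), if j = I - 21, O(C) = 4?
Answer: -302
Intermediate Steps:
G = -14 (G = 5 - 19 = -14)
I = -7 (I = 3 - 10 = -7)
j = -28 (j = -7 - 21 = -28)
(6 + O(-3))*j + (G - 1*8) = (6 + 4)*(-28) + (-14 - 1*8) = 10*(-28) + (-14 - 8) = -280 - 22 = -302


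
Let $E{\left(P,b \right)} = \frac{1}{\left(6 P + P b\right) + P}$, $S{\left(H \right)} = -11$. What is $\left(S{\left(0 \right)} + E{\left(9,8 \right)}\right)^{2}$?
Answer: $\frac{2202256}{18225} \approx 120.84$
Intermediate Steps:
$E{\left(P,b \right)} = \frac{1}{7 P + P b}$
$\left(S{\left(0 \right)} + E{\left(9,8 \right)}\right)^{2} = \left(-11 + \frac{1}{9 \left(7 + 8\right)}\right)^{2} = \left(-11 + \frac{1}{9 \cdot 15}\right)^{2} = \left(-11 + \frac{1}{9} \cdot \frac{1}{15}\right)^{2} = \left(-11 + \frac{1}{135}\right)^{2} = \left(- \frac{1484}{135}\right)^{2} = \frac{2202256}{18225}$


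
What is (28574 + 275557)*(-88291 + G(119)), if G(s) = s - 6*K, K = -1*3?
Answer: -26810364174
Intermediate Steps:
K = -3
G(s) = 18 + s (G(s) = s - 6*(-3) = s + 18 = 18 + s)
(28574 + 275557)*(-88291 + G(119)) = (28574 + 275557)*(-88291 + (18 + 119)) = 304131*(-88291 + 137) = 304131*(-88154) = -26810364174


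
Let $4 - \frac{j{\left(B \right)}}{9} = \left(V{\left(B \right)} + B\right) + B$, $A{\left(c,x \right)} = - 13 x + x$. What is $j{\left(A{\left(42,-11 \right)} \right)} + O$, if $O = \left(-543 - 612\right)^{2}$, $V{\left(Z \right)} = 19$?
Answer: $1331514$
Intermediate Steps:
$A{\left(c,x \right)} = - 12 x$
$j{\left(B \right)} = -135 - 18 B$ ($j{\left(B \right)} = 36 - 9 \left(\left(19 + B\right) + B\right) = 36 - 9 \left(19 + 2 B\right) = 36 - \left(171 + 18 B\right) = -135 - 18 B$)
$O = 1334025$ ($O = \left(-1155\right)^{2} = 1334025$)
$j{\left(A{\left(42,-11 \right)} \right)} + O = \left(-135 - 18 \left(\left(-12\right) \left(-11\right)\right)\right) + 1334025 = \left(-135 - 2376\right) + 1334025 = -2511 + 1334025 = 1331514$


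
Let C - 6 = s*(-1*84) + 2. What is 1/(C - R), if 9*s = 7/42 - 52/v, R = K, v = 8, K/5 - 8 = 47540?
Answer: -9/2139056 ≈ -4.2075e-6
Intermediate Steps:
K = 237740 (K = 40 + 5*47540 = 40 + 237700 = 237740)
R = 237740
s = -19/27 (s = (7/42 - 52/8)/9 = (7*(1/42) - 52*1/8)/9 = (1/6 - 13/2)/9 = (1/9)*(-19/3) = -19/27 ≈ -0.70370)
C = 604/9 (C = 6 + (-(-19)*84/27 + 2) = 6 + (-19/27*(-84) + 2) = 6 + (532/9 + 2) = 6 + 550/9 = 604/9 ≈ 67.111)
1/(C - R) = 1/(604/9 - 1*237740) = 1/(604/9 - 237740) = 1/(-2139056/9) = -9/2139056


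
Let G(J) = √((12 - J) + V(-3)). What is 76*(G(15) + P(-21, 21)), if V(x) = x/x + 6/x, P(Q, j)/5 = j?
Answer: 7980 + 152*I ≈ 7980.0 + 152.0*I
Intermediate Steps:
P(Q, j) = 5*j
V(x) = 1 + 6/x
G(J) = √(11 - J) (G(J) = √((12 - J) + (6 - 3)/(-3)) = √((12 - J) - ⅓*3) = √((12 - J) - 1) = √(11 - J))
76*(G(15) + P(-21, 21)) = 76*(√(11 - 1*15) + 5*21) = 76*(√(11 - 15) + 105) = 76*(√(-4) + 105) = 76*(2*I + 105) = 76*(105 + 2*I) = 7980 + 152*I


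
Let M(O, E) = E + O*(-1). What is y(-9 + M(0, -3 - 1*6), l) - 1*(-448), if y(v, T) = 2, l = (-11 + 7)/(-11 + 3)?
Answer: 450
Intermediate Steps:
l = ½ (l = -4/(-8) = -4*(-⅛) = ½ ≈ 0.50000)
M(O, E) = E - O
y(-9 + M(0, -3 - 1*6), l) - 1*(-448) = 2 - 1*(-448) = 2 + 448 = 450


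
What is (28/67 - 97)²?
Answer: 41873841/4489 ≈ 9328.1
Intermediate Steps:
(28/67 - 97)² = (-6471/67)² = 41873841/4489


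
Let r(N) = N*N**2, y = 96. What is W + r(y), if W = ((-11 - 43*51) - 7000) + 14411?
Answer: 889943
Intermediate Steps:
W = 5207 (W = ((-11 - 2193) - 7000) + 14411 = (-2204 - 7000) + 14411 = -9204 + 14411 = 5207)
r(N) = N**3
W + r(y) = 5207 + 96**3 = 5207 + 884736 = 889943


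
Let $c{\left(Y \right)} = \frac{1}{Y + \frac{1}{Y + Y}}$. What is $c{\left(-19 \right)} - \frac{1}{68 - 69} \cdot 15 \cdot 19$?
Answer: $\frac{206017}{723} \approx 284.95$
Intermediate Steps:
$c{\left(Y \right)} = \frac{1}{Y + \frac{1}{2 Y}}$
$c{\left(-19 \right)} - \frac{1}{68 - 69} \cdot 15 \cdot 19 = 2 \left(-19\right) \frac{1}{1 + 2 \left(-19\right)^{2}} - \frac{1}{68 - 69} \cdot 15 \cdot 19 = 2 \left(-19\right) \frac{1}{1 + 2 \cdot 361} - \frac{1}{-1} \cdot 15 \cdot 19 = 2 \left(-19\right) \frac{1}{1 + 722} - \left(-1\right) 15 \cdot 19 = 2 \left(-19\right) \frac{1}{723} - \left(-15\right) 19 = 2 \left(-19\right) \frac{1}{723} - -285 = - \frac{38}{723} + 285 = \frac{206017}{723}$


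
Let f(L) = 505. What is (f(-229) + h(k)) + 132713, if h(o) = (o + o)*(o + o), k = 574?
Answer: 1451122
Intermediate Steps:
h(o) = 4*o² (h(o) = (2*o)*(2*o) = 4*o²)
(f(-229) + h(k)) + 132713 = (505 + 4*574²) + 132713 = (505 + 4*329476) + 132713 = (505 + 1317904) + 132713 = 1318409 + 132713 = 1451122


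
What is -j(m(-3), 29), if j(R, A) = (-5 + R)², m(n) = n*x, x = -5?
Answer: -100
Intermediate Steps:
m(n) = -5*n (m(n) = n*(-5) = -5*n)
-j(m(-3), 29) = -(-5 - 5*(-3))² = -(-5 + 15)² = -1*10² = -1*100 = -100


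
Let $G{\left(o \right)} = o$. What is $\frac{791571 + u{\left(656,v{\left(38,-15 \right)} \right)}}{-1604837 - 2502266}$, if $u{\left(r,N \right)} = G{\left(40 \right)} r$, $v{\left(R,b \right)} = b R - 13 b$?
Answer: $- \frac{817811}{4107103} \approx -0.19912$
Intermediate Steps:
$v{\left(R,b \right)} = - 13 b + R b$ ($v{\left(R,b \right)} = R b - 13 b = - 13 b + R b$)
$u{\left(r,N \right)} = 40 r$
$\frac{791571 + u{\left(656,v{\left(38,-15 \right)} \right)}}{-1604837 - 2502266} = \frac{791571 + 40 \cdot 656}{-1604837 - 2502266} = \frac{791571 + 26240}{-4107103} = 817811 \left(- \frac{1}{4107103}\right) = - \frac{817811}{4107103}$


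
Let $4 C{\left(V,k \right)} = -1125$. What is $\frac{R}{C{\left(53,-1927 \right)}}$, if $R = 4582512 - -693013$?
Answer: $- \frac{844084}{45} \approx -18757.0$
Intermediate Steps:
$C{\left(V,k \right)} = - \frac{1125}{4}$ ($C{\left(V,k \right)} = \frac{1}{4} \left(-1125\right) = - \frac{1125}{4}$)
$R = 5275525$ ($R = 4582512 + 693013 = 5275525$)
$\frac{R}{C{\left(53,-1927 \right)}} = \frac{5275525}{- \frac{1125}{4}} = 5275525 \left(- \frac{4}{1125}\right) = - \frac{844084}{45}$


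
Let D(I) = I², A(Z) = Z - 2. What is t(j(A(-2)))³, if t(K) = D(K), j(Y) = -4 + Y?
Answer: 262144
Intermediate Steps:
A(Z) = -2 + Z
t(K) = K²
t(j(A(-2)))³ = ((-4 + (-2 - 2))²)³ = ((-4 - 4)²)³ = ((-8)²)³ = 64³ = 262144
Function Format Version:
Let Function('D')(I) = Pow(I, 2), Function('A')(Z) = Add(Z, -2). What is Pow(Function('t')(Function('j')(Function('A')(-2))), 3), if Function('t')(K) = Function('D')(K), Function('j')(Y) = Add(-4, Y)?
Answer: 262144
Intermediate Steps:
Function('A')(Z) = Add(-2, Z)
Function('t')(K) = Pow(K, 2)
Pow(Function('t')(Function('j')(Function('A')(-2))), 3) = Pow(Pow(Add(-4, Add(-2, -2)), 2), 3) = Pow(Pow(Add(-4, -4), 2), 3) = Pow(Pow(-8, 2), 3) = Pow(64, 3) = 262144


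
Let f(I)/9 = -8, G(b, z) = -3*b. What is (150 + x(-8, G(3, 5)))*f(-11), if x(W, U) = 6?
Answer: -11232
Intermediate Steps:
f(I) = -72 (f(I) = 9*(-8) = -72)
(150 + x(-8, G(3, 5)))*f(-11) = (150 + 6)*(-72) = 156*(-72) = -11232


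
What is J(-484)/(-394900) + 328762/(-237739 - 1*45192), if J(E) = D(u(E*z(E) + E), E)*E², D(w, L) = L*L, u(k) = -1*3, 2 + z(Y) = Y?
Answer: -352868536443814/2539305725 ≈ -1.3896e+5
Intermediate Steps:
z(Y) = -2 + Y
u(k) = -3
D(w, L) = L²
J(E) = E⁴ (J(E) = E²*E² = E⁴)
J(-484)/(-394900) + 328762/(-237739 - 1*45192) = (-484)⁴/(-394900) + 328762/(-237739 - 1*45192) = 54875873536*(-1/394900) + 328762/(-237739 - 45192) = -1247178944/8975 + 328762/(-282931) = -1247178944/8975 + 328762*(-1/282931) = -1247178944/8975 - 328762/282931 = -352868536443814/2539305725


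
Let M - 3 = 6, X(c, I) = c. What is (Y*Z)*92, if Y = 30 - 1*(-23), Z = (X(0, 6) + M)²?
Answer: 394956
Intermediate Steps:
M = 9 (M = 3 + 6 = 9)
Z = 81 (Z = (0 + 9)² = 9² = 81)
Y = 53 (Y = 30 + 23 = 53)
(Y*Z)*92 = (53*81)*92 = 4293*92 = 394956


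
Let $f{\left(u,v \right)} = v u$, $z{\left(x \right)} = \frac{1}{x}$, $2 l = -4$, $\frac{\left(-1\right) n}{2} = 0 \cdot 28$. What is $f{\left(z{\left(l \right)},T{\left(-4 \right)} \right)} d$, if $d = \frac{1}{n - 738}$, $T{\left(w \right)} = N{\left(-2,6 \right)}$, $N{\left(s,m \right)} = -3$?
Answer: $- \frac{1}{492} \approx -0.0020325$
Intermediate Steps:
$T{\left(w \right)} = -3$
$n = 0$ ($n = - 2 \cdot 0 \cdot 28 = \left(-2\right) 0 = 0$)
$l = -2$ ($l = \frac{1}{2} \left(-4\right) = -2$)
$f{\left(u,v \right)} = u v$
$d = - \frac{1}{738}$ ($d = \frac{1}{0 - 738} = \frac{1}{-738} = - \frac{1}{738} \approx -0.001355$)
$f{\left(z{\left(l \right)},T{\left(-4 \right)} \right)} d = \frac{1}{-2} \left(-3\right) \left(- \frac{1}{738}\right) = \left(- \frac{1}{2}\right) \left(-3\right) \left(- \frac{1}{738}\right) = \frac{3}{2} \left(- \frac{1}{738}\right) = - \frac{1}{492}$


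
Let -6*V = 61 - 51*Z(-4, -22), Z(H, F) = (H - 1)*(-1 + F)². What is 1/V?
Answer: -3/67478 ≈ -4.4459e-5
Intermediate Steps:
Z(H, F) = (-1 + F)²*(-1 + H) (Z(H, F) = (-1 + H)*(-1 + F)² = (-1 + F)²*(-1 + H))
V = -67478/3 (V = -(61 - 51*(-1 - 22)²*(-1 - 4))/6 = -(61 - 51*(-23)²*(-5))/6 = -(61 - 26979*(-5))/6 = -(61 - 51*(-2645))/6 = -(61 + 134895)/6 = -⅙*134956 = -67478/3 ≈ -22493.)
1/V = 1/(-67478/3) = -3/67478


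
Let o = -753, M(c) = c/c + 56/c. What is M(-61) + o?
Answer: -45928/61 ≈ -752.92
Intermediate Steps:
M(c) = 1 + 56/c
M(-61) + o = (56 - 61)/(-61) - 753 = -1/61*(-5) - 753 = 5/61 - 753 = -45928/61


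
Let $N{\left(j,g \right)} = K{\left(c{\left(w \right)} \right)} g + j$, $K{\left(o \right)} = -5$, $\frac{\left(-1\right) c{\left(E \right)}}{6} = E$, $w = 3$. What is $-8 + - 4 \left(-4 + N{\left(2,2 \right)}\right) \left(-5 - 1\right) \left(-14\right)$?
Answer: $4024$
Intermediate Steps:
$c{\left(E \right)} = - 6 E$
$N{\left(j,g \right)} = j - 5 g$ ($N{\left(j,g \right)} = - 5 g + j = j - 5 g$)
$-8 + - 4 \left(-4 + N{\left(2,2 \right)}\right) \left(-5 - 1\right) \left(-14\right) = -8 + - 4 \left(-4 + \left(2 - 10\right)\right) \left(-5 - 1\right) \left(-14\right) = -8 + - 4 \left(-4 + \left(2 - 10\right)\right) \left(-6\right) \left(-14\right) = -8 + - 4 \left(-4 - 8\right) \left(-6\right) \left(-14\right) = -8 + \left(-4\right) \left(-12\right) \left(-6\right) \left(-14\right) = -8 + 48 \left(-6\right) \left(-14\right) = -8 - -4032 = -8 + 4032 = 4024$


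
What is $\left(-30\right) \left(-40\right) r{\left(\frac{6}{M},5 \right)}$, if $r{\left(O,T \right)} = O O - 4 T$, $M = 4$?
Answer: $-21300$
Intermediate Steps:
$r{\left(O,T \right)} = O^{2} - 4 T$
$\left(-30\right) \left(-40\right) r{\left(\frac{6}{M},5 \right)} = \left(-30\right) \left(-40\right) \left(\left(\frac{6}{4}\right)^{2} - 20\right) = 1200 \left(\left(6 \cdot \frac{1}{4}\right)^{2} - 20\right) = 1200 \left(\left(\frac{3}{2}\right)^{2} - 20\right) = 1200 \left(\frac{9}{4} - 20\right) = 1200 \left(- \frac{71}{4}\right) = -21300$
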